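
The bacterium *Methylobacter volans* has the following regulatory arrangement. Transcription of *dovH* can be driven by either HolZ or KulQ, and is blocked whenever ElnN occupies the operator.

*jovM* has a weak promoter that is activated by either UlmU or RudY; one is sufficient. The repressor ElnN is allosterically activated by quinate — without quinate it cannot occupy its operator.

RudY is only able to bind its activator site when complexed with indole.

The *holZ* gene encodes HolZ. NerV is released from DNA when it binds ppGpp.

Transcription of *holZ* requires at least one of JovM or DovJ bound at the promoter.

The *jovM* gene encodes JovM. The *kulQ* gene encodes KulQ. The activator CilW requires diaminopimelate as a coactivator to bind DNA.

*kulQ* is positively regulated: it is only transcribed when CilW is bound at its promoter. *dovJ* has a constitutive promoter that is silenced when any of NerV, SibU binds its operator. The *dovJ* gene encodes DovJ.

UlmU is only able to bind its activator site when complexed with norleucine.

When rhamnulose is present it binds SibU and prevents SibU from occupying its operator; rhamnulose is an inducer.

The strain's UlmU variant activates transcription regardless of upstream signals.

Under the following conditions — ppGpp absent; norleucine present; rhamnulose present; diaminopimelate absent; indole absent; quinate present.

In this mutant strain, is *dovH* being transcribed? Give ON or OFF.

UlmU is constitutively active in this strain.
Indole is absent, so RudY is inactive.
Activator UlmU is present, so *jovM* is transcribed.
So JovM is produced and active.
ppGpp is absent, so NerV is active.
Rhamnulose is present, so SibU is inactive.
With repressor NerV bound, *dovJ* is not transcribed.
So DovJ is not produced.
Activator JovM is present, so *holZ* is transcribed.
So HolZ is produced and active.
Quinate is present, so ElnN is active.
Diaminopimelate is absent, so CilW is inactive.
Required activator CilW is absent, so *kulQ* is not transcribed.
So KulQ is not produced.
With repressor ElnN bound, *dovH* is not transcribed.

OFF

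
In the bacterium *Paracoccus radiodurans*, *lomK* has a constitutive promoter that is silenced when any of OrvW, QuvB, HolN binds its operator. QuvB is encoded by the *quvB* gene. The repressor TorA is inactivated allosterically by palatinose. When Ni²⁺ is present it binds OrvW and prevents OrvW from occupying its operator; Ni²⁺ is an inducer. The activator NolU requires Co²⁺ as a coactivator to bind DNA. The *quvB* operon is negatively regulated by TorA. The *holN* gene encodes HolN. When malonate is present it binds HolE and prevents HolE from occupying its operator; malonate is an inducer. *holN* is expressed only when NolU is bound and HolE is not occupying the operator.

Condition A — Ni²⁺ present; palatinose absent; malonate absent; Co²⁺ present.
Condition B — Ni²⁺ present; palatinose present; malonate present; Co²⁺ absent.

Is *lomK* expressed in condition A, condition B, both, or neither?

Condition A:
Ni²⁺ is present, so OrvW is inactive.
Palatinose is absent, so TorA is active.
With repressor TorA bound, *quvB* is not transcribed.
So QuvB is not produced.
Malonate is absent, so HolE is active.
Co²⁺ is present, so NolU is active.
With repressor HolE bound, *holN* is not transcribed.
So HolN is not produced.
With no repressor bound, *lomK* is transcribed.
→ *lomK* is ON in A.
Condition B:
Ni²⁺ is present, so OrvW is inactive.
Palatinose is present, so TorA is inactive.
With no repressor bound, *quvB* is transcribed.
So QuvB is produced and active.
Malonate is present, so HolE is inactive.
Co²⁺ is absent, so NolU is inactive.
Required activator NolU is absent, so *holN* is not transcribed.
So HolN is not produced.
With repressor QuvB bound, *lomK* is not transcribed.
→ *lomK* is OFF in B.

A only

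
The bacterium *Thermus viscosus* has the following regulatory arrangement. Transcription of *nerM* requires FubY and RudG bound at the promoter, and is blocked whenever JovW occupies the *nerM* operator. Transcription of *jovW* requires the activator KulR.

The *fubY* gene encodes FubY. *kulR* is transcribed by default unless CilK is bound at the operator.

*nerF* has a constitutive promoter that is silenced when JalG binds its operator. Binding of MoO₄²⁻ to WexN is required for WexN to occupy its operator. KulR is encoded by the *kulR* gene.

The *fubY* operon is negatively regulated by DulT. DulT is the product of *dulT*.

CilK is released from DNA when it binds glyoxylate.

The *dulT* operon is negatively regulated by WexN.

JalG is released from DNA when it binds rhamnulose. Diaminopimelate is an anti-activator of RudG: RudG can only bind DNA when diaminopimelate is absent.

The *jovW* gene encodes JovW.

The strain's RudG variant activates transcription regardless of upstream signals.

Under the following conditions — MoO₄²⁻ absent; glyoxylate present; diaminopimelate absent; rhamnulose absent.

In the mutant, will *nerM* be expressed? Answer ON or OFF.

MoO₄²⁻ is absent, so WexN is inactive.
With no repressor bound, *dulT* is transcribed.
So DulT is produced and active.
With repressor DulT bound, *fubY* is not transcribed.
So FubY is not produced.
Glyoxylate is present, so CilK is inactive.
With no repressor bound, *kulR* is transcribed.
So KulR is produced and active.
No repressor is bound and KulR is active, so *jovW* is transcribed.
So JovW is produced and active.
RudG is constitutively active in this strain.
With repressor JovW bound, *nerM* is not transcribed.

OFF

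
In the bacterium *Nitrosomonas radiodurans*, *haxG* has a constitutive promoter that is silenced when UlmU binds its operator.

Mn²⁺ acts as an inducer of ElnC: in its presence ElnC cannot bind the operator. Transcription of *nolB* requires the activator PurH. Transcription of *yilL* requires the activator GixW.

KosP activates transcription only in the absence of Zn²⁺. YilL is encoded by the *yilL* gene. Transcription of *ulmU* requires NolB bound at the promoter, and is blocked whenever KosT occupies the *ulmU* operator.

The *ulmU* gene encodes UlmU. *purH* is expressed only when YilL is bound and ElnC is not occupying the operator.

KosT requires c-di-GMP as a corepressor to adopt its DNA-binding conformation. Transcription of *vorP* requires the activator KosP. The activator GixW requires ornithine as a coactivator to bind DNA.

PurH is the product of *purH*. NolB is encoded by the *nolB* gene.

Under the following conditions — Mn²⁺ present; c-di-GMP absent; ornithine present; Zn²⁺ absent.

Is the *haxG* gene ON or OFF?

Ornithine is present, so GixW is active.
No repressor is bound and GixW is active, so *yilL* is transcribed.
So YilL is produced and active.
Mn²⁺ is present, so ElnC is inactive.
No repressor is bound and YilL is active, so *purH* is transcribed.
So PurH is produced and active.
No repressor is bound and PurH is active, so *nolB* is transcribed.
So NolB is produced and active.
c-di-GMP is absent, so KosT is inactive.
No repressor is bound and NolB is active, so *ulmU* is transcribed.
So UlmU is produced and active.
With repressor UlmU bound, *haxG* is not transcribed.

OFF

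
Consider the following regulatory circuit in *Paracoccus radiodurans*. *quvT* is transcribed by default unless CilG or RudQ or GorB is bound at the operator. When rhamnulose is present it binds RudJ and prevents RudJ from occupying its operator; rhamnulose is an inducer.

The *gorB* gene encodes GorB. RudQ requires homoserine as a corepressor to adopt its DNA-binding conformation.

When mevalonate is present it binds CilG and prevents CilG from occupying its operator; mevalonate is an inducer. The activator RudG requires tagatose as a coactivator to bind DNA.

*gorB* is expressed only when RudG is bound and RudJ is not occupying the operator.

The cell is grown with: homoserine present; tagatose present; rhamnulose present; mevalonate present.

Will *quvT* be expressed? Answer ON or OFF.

OFF

Mevalonate is present, so CilG is inactive.
Homoserine is present, so RudQ is active.
Tagatose is present, so RudG is active.
Rhamnulose is present, so RudJ is inactive.
No repressor is bound and RudG is active, so *gorB* is transcribed.
So GorB is produced and active.
With repressor RudQ bound, *quvT* is not transcribed.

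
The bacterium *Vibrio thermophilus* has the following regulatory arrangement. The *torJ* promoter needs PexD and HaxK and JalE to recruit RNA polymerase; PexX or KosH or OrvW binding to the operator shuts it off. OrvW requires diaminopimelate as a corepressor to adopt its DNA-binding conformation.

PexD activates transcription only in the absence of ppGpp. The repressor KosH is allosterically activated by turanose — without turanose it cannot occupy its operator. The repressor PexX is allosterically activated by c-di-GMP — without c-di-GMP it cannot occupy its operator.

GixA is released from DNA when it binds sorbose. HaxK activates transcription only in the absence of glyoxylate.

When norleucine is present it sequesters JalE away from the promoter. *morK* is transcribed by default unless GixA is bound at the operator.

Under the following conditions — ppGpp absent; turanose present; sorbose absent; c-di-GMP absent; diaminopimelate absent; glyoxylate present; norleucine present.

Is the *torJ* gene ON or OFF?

OFF

ppGpp is absent, so PexD is active.
Glyoxylate is present, so HaxK is inactive.
c-di-GMP is absent, so PexX is inactive.
Turanose is present, so KosH is active.
Norleucine is present, so JalE is inactive.
Diaminopimelate is absent, so OrvW is inactive.
With repressor KosH bound, *torJ* is not transcribed.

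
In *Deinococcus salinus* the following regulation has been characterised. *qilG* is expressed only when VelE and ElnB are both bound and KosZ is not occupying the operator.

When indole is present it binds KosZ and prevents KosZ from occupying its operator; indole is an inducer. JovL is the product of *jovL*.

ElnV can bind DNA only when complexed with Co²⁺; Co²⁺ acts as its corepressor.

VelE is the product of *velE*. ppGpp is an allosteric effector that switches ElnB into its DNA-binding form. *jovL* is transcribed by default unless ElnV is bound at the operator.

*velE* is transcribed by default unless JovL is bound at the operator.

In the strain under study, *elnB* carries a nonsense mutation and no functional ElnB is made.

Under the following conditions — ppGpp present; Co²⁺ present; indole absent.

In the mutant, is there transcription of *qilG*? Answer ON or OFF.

Co²⁺ is present, so ElnV is active.
With repressor ElnV bound, *jovL* is not transcribed.
So JovL is not produced.
With no repressor bound, *velE* is transcribed.
So VelE is produced and active.
ElnB is non-functional in this strain, so it has no effect.
Indole is absent, so KosZ is active.
With repressor KosZ bound, *qilG* is not transcribed.

OFF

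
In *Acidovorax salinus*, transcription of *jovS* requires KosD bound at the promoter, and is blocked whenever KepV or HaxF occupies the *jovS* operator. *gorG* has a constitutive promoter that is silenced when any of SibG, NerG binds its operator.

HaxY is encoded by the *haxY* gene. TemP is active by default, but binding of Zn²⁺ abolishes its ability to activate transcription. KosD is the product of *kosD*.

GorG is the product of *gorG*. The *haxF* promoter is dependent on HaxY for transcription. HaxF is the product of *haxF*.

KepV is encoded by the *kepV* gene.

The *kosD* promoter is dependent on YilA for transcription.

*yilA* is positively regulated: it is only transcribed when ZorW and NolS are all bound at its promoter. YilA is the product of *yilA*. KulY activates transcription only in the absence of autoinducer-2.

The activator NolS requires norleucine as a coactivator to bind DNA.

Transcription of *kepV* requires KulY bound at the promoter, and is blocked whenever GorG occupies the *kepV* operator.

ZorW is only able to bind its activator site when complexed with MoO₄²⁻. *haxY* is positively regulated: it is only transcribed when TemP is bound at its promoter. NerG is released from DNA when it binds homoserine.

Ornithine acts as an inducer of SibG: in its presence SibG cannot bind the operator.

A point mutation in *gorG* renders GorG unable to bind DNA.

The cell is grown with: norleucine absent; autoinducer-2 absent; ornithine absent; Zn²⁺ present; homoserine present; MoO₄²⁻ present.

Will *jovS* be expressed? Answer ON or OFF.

OFF

GorG is non-functional in this strain, so it has no effect.
Autoinducer-2 is absent, so KulY is active.
No repressor is bound and KulY is active, so *kepV* is transcribed.
So KepV is produced and active.
Zn²⁺ is present, so TemP is inactive.
Required activator TemP is absent, so *haxY* is not transcribed.
So HaxY is not produced.
Required activator HaxY is absent, so *haxF* is not transcribed.
So HaxF is not produced.
MoO₄²⁻ is present, so ZorW is active.
Norleucine is absent, so NolS is inactive.
Required activator NolS is absent, so *yilA* is not transcribed.
So YilA is not produced.
Required activator YilA is absent, so *kosD* is not transcribed.
So KosD is not produced.
With repressor KepV bound, *jovS* is not transcribed.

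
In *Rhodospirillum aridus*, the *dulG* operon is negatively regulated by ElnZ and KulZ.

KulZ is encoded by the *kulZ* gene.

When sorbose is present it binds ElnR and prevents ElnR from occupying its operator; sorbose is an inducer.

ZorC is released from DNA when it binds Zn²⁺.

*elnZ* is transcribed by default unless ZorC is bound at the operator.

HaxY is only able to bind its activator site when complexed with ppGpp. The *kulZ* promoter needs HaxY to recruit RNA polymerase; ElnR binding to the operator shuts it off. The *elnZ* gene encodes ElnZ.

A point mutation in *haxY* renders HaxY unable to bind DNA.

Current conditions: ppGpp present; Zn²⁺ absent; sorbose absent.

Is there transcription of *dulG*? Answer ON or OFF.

Zn²⁺ is absent, so ZorC is active.
With repressor ZorC bound, *elnZ* is not transcribed.
So ElnZ is not produced.
Sorbose is absent, so ElnR is active.
HaxY is non-functional in this strain, so it has no effect.
With repressor ElnR bound, *kulZ* is not transcribed.
So KulZ is not produced.
With no repressor bound, *dulG* is transcribed.

ON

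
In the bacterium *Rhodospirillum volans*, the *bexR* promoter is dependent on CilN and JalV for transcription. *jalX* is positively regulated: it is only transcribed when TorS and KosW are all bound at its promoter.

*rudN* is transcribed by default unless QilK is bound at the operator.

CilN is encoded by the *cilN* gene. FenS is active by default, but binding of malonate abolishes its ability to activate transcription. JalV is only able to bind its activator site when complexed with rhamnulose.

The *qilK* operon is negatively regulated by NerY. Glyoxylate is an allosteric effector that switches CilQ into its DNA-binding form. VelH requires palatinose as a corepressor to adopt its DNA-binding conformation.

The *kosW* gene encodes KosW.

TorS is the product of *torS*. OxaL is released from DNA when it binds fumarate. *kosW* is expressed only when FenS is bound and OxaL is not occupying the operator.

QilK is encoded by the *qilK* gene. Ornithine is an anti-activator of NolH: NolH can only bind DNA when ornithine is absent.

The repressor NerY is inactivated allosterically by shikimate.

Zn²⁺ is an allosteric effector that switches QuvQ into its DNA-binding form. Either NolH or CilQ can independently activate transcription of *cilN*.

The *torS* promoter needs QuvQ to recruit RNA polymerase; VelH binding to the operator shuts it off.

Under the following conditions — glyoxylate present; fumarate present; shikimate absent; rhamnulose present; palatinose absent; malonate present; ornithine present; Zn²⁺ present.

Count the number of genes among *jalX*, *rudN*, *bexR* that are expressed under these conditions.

2

Palatinose is absent, so VelH is inactive.
Zn²⁺ is present, so QuvQ is active.
No repressor is bound and QuvQ is active, so *torS* is transcribed.
So TorS is produced and active.
Malonate is present, so FenS is inactive.
Fumarate is present, so OxaL is inactive.
Required activator FenS is absent, so *kosW* is not transcribed.
So KosW is not produced.
Required activator KosW is absent, so *jalX* is not transcribed.
→ *jalX* is OFF.
Shikimate is absent, so NerY is active.
With repressor NerY bound, *qilK* is not transcribed.
So QilK is not produced.
With no repressor bound, *rudN* is transcribed.
→ *rudN* is ON.
Ornithine is present, so NolH is inactive.
Glyoxylate is present, so CilQ is active.
Activator CilQ is present, so *cilN* is transcribed.
So CilN is produced and active.
Rhamnulose is present, so JalV is active.
No repressor is bound and CilN and JalV are active, so *bexR* is transcribed.
→ *bexR* is ON.
2 of the 3 genes are transcribed.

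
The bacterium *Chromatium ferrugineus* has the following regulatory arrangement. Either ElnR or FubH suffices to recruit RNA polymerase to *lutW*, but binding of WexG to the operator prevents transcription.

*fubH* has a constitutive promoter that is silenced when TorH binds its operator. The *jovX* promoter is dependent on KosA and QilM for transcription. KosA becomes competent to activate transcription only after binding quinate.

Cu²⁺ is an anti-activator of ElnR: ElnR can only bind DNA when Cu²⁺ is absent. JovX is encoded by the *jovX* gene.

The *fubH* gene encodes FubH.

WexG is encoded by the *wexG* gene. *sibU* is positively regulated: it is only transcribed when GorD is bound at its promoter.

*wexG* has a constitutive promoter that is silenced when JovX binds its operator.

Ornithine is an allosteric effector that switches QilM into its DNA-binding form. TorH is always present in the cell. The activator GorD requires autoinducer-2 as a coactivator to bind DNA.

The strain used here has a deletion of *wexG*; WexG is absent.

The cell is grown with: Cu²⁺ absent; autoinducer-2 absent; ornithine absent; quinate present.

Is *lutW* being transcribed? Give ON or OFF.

ON

WexG is non-functional in this strain, so it has no effect.
Cu²⁺ is absent, so ElnR is active.
TorH is produced constitutively and is active.
With repressor TorH bound, *fubH* is not transcribed.
So FubH is not produced.
Activator ElnR is present, so *lutW* is transcribed.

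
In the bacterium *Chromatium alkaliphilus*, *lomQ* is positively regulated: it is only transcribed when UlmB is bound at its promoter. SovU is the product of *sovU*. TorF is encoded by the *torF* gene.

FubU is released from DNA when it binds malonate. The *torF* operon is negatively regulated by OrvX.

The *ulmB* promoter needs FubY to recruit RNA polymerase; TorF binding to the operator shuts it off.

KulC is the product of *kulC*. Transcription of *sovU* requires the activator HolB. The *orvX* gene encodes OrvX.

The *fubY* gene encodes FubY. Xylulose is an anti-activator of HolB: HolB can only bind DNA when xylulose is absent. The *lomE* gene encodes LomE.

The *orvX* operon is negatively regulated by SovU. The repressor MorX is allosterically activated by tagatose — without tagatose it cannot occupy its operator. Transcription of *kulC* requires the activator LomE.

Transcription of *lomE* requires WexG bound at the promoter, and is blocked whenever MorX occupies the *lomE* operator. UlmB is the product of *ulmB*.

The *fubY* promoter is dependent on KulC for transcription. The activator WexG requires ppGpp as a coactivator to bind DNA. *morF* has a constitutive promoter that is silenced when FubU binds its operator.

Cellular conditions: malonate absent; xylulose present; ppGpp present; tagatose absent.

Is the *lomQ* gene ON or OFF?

ON

Xylulose is present, so HolB is inactive.
Required activator HolB is absent, so *sovU* is not transcribed.
So SovU is not produced.
With no repressor bound, *orvX* is transcribed.
So OrvX is produced and active.
With repressor OrvX bound, *torF* is not transcribed.
So TorF is not produced.
Tagatose is absent, so MorX is inactive.
ppGpp is present, so WexG is active.
No repressor is bound and WexG is active, so *lomE* is transcribed.
So LomE is produced and active.
No repressor is bound and LomE is active, so *kulC* is transcribed.
So KulC is produced and active.
No repressor is bound and KulC is active, so *fubY* is transcribed.
So FubY is produced and active.
No repressor is bound and FubY is active, so *ulmB* is transcribed.
So UlmB is produced and active.
No repressor is bound and UlmB is active, so *lomQ* is transcribed.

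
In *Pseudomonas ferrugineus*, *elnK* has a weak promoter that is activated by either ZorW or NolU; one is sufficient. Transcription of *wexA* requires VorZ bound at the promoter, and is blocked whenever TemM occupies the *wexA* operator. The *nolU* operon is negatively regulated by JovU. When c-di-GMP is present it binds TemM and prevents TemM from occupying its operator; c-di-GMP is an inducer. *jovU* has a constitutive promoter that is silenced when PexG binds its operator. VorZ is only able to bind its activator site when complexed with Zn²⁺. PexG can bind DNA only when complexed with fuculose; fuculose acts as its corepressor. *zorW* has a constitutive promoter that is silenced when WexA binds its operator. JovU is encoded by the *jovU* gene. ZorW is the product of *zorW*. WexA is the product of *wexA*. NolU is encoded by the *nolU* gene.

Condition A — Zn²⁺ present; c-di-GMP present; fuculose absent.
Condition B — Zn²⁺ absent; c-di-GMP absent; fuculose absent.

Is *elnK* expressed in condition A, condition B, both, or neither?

Condition A:
Zn²⁺ is present, so VorZ is active.
c-di-GMP is present, so TemM is inactive.
No repressor is bound and VorZ is active, so *wexA* is transcribed.
So WexA is produced and active.
With repressor WexA bound, *zorW* is not transcribed.
So ZorW is not produced.
Fuculose is absent, so PexG is inactive.
With no repressor bound, *jovU* is transcribed.
So JovU is produced and active.
With repressor JovU bound, *nolU* is not transcribed.
So NolU is not produced.
No activator is available at the *elnK* promoter, so *elnK* is not transcribed.
→ *elnK* is OFF in A.
Condition B:
Zn²⁺ is absent, so VorZ is inactive.
c-di-GMP is absent, so TemM is active.
With repressor TemM bound, *wexA* is not transcribed.
So WexA is not produced.
With no repressor bound, *zorW* is transcribed.
So ZorW is produced and active.
Fuculose is absent, so PexG is inactive.
With no repressor bound, *jovU* is transcribed.
So JovU is produced and active.
With repressor JovU bound, *nolU* is not transcribed.
So NolU is not produced.
Activator ZorW is present, so *elnK* is transcribed.
→ *elnK* is ON in B.

B only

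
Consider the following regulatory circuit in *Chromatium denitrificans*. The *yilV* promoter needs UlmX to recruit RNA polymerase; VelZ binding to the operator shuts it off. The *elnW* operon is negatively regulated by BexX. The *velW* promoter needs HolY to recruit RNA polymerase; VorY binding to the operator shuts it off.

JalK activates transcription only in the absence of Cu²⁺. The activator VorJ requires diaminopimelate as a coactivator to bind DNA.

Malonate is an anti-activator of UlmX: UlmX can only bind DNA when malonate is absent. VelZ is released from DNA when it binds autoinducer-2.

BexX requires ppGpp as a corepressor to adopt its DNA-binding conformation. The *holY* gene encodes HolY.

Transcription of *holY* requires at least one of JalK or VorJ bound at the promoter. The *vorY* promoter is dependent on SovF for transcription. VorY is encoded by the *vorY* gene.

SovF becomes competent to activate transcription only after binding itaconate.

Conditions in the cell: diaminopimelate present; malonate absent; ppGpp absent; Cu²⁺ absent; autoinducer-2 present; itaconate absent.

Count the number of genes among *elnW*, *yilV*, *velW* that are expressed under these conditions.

ppGpp is absent, so BexX is inactive.
With no repressor bound, *elnW* is transcribed.
→ *elnW* is ON.
Malonate is absent, so UlmX is active.
Autoinducer-2 is present, so VelZ is inactive.
No repressor is bound and UlmX is active, so *yilV* is transcribed.
→ *yilV* is ON.
Itaconate is absent, so SovF is inactive.
Required activator SovF is absent, so *vorY* is not transcribed.
So VorY is not produced.
Cu²⁺ is absent, so JalK is active.
Diaminopimelate is present, so VorJ is active.
Activator JalK is present, so *holY* is transcribed.
So HolY is produced and active.
No repressor is bound and HolY is active, so *velW* is transcribed.
→ *velW* is ON.
3 of the 3 genes are transcribed.

3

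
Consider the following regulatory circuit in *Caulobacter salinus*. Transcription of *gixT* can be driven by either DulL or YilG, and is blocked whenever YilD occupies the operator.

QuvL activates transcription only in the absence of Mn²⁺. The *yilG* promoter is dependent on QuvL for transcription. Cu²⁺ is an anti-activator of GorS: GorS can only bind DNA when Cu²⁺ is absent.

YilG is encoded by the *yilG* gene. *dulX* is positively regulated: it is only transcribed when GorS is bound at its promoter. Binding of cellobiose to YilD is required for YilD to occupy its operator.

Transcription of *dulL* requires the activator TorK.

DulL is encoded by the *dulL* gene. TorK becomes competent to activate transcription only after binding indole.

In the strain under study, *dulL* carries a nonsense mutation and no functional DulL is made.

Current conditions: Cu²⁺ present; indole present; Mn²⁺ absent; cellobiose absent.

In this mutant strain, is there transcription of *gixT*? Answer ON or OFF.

DulL is non-functional in this strain, so it has no effect.
Mn²⁺ is absent, so QuvL is active.
No repressor is bound and QuvL is active, so *yilG* is transcribed.
So YilG is produced and active.
Cellobiose is absent, so YilD is inactive.
Activator YilG is present, so *gixT* is transcribed.

ON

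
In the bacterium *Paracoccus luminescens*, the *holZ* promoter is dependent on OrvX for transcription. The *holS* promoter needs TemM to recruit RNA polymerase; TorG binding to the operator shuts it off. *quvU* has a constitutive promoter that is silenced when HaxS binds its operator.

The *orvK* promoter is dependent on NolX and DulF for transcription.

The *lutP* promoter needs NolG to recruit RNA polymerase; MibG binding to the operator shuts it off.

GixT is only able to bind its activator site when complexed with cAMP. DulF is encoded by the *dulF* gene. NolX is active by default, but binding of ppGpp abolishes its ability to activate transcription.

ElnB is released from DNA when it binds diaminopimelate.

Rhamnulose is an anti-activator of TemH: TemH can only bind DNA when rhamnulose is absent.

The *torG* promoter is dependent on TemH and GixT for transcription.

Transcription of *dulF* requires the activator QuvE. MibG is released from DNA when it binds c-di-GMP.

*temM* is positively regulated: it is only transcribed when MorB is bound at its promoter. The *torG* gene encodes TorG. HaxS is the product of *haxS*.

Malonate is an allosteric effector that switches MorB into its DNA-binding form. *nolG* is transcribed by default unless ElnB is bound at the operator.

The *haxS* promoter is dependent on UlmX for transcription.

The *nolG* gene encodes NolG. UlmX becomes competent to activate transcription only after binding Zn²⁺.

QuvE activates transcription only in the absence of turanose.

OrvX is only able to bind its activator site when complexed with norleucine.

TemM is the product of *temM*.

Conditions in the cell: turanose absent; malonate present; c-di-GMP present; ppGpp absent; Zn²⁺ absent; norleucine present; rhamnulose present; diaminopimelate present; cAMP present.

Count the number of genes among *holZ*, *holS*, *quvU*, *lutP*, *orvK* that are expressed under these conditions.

5

Norleucine is present, so OrvX is active.
No repressor is bound and OrvX is active, so *holZ* is transcribed.
→ *holZ* is ON.
Rhamnulose is present, so TemH is inactive.
cAMP is present, so GixT is active.
Required activator TemH is absent, so *torG* is not transcribed.
So TorG is not produced.
Malonate is present, so MorB is active.
No repressor is bound and MorB is active, so *temM* is transcribed.
So TemM is produced and active.
No repressor is bound and TemM is active, so *holS* is transcribed.
→ *holS* is ON.
Zn²⁺ is absent, so UlmX is inactive.
Required activator UlmX is absent, so *haxS* is not transcribed.
So HaxS is not produced.
With no repressor bound, *quvU* is transcribed.
→ *quvU* is ON.
c-di-GMP is present, so MibG is inactive.
Diaminopimelate is present, so ElnB is inactive.
With no repressor bound, *nolG* is transcribed.
So NolG is produced and active.
No repressor is bound and NolG is active, so *lutP* is transcribed.
→ *lutP* is ON.
ppGpp is absent, so NolX is active.
Turanose is absent, so QuvE is active.
No repressor is bound and QuvE is active, so *dulF* is transcribed.
So DulF is produced and active.
No repressor is bound and NolX and DulF are active, so *orvK* is transcribed.
→ *orvK* is ON.
5 of the 5 genes are transcribed.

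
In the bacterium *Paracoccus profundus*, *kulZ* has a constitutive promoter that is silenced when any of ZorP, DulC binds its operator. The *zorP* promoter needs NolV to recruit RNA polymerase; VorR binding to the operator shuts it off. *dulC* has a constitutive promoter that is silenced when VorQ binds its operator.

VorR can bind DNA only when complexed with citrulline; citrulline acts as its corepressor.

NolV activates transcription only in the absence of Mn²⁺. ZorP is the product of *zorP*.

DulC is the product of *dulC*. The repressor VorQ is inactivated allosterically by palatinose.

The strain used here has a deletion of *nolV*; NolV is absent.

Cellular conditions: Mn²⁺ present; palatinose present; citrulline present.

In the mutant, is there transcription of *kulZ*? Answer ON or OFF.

NolV is non-functional in this strain, so it has no effect.
Citrulline is present, so VorR is active.
With repressor VorR bound, *zorP* is not transcribed.
So ZorP is not produced.
Palatinose is present, so VorQ is inactive.
With no repressor bound, *dulC* is transcribed.
So DulC is produced and active.
With repressor DulC bound, *kulZ* is not transcribed.

OFF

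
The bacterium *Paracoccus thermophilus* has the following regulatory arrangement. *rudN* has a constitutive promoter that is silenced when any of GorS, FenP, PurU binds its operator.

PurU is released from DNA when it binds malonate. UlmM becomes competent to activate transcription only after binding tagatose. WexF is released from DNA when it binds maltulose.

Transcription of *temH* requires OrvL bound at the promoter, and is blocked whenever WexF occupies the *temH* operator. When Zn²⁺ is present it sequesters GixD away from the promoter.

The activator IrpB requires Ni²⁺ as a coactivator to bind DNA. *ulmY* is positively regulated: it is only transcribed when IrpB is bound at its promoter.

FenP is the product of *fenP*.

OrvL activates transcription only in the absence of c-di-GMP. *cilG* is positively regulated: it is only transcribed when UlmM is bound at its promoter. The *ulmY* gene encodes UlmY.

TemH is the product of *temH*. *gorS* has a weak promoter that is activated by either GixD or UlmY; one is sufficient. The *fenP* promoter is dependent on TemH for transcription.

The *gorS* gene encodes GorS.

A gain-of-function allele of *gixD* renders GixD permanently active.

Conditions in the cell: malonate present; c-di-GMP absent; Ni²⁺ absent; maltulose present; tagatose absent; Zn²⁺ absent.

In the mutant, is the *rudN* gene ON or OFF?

GixD is constitutively active in this strain.
Ni²⁺ is absent, so IrpB is inactive.
Required activator IrpB is absent, so *ulmY* is not transcribed.
So UlmY is not produced.
Activator GixD is present, so *gorS* is transcribed.
So GorS is produced and active.
Maltulose is present, so WexF is inactive.
c-di-GMP is absent, so OrvL is active.
No repressor is bound and OrvL is active, so *temH* is transcribed.
So TemH is produced and active.
No repressor is bound and TemH is active, so *fenP* is transcribed.
So FenP is produced and active.
Malonate is present, so PurU is inactive.
With repressor GorS bound, *rudN* is not transcribed.

OFF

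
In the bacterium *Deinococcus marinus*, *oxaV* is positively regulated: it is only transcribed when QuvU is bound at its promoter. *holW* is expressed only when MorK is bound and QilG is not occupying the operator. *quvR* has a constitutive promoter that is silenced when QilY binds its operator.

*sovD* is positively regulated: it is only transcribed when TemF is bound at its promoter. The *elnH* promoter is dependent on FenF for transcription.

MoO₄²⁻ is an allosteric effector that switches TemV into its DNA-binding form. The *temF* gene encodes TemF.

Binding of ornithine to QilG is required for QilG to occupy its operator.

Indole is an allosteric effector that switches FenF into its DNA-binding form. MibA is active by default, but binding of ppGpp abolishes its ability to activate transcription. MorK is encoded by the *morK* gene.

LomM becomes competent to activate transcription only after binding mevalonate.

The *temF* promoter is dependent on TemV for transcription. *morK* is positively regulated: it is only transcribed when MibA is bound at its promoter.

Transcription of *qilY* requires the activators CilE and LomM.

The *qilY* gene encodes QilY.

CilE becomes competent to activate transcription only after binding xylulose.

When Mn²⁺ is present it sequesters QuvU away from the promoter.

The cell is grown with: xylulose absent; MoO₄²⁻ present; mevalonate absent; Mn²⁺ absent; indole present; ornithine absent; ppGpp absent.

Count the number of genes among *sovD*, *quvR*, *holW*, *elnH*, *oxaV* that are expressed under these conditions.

MoO₄²⁻ is present, so TemV is active.
No repressor is bound and TemV is active, so *temF* is transcribed.
So TemF is produced and active.
No repressor is bound and TemF is active, so *sovD* is transcribed.
→ *sovD* is ON.
Xylulose is absent, so CilE is inactive.
Mevalonate is absent, so LomM is inactive.
Required activator CilE is absent, so *qilY* is not transcribed.
So QilY is not produced.
With no repressor bound, *quvR* is transcribed.
→ *quvR* is ON.
Ornithine is absent, so QilG is inactive.
ppGpp is absent, so MibA is active.
No repressor is bound and MibA is active, so *morK* is transcribed.
So MorK is produced and active.
No repressor is bound and MorK is active, so *holW* is transcribed.
→ *holW* is ON.
Indole is present, so FenF is active.
No repressor is bound and FenF is active, so *elnH* is transcribed.
→ *elnH* is ON.
Mn²⁺ is absent, so QuvU is active.
No repressor is bound and QuvU is active, so *oxaV* is transcribed.
→ *oxaV* is ON.
5 of the 5 genes are transcribed.

5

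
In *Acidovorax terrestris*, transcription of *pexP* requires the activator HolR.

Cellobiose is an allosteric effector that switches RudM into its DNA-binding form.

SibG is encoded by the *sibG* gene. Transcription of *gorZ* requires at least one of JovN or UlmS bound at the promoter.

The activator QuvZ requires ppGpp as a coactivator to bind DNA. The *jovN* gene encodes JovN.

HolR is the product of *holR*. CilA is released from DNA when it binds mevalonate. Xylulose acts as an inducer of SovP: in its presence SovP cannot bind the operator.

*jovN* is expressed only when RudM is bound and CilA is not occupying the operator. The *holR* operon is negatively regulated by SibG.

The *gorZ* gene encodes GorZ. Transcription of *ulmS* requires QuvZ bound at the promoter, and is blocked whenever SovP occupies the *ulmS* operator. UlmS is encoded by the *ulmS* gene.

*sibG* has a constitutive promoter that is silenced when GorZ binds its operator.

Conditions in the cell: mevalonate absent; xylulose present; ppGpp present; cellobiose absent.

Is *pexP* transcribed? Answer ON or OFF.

ON

Mevalonate is absent, so CilA is active.
Cellobiose is absent, so RudM is inactive.
With repressor CilA bound, *jovN* is not transcribed.
So JovN is not produced.
ppGpp is present, so QuvZ is active.
Xylulose is present, so SovP is inactive.
No repressor is bound and QuvZ is active, so *ulmS* is transcribed.
So UlmS is produced and active.
Activator UlmS is present, so *gorZ* is transcribed.
So GorZ is produced and active.
With repressor GorZ bound, *sibG* is not transcribed.
So SibG is not produced.
With no repressor bound, *holR* is transcribed.
So HolR is produced and active.
No repressor is bound and HolR is active, so *pexP* is transcribed.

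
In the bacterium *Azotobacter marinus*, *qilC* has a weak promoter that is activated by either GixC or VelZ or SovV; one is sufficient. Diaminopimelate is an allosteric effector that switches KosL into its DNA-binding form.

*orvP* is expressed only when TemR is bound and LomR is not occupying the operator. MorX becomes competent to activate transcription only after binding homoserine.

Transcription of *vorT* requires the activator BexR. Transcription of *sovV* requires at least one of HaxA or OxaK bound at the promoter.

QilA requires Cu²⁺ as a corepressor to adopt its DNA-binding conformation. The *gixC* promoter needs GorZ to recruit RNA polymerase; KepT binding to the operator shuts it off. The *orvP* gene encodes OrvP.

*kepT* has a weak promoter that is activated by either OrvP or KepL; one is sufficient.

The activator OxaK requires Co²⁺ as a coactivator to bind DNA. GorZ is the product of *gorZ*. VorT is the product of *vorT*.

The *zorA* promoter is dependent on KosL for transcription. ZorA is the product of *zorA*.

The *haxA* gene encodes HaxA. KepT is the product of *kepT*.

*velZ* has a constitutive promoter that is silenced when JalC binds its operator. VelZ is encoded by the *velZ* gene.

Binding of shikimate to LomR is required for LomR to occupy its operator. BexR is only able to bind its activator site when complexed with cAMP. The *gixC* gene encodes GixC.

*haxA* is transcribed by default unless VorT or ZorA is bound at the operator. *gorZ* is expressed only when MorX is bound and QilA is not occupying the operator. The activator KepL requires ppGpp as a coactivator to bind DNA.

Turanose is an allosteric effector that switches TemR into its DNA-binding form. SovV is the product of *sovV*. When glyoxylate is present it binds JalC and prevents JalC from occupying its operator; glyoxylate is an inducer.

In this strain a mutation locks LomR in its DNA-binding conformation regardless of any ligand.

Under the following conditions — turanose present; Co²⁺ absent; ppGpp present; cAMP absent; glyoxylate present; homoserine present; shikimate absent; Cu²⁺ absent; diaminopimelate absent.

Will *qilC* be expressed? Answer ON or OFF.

ON

Homoserine is present, so MorX is active.
Cu²⁺ is absent, so QilA is inactive.
No repressor is bound and MorX is active, so *gorZ* is transcribed.
So GorZ is produced and active.
Turanose is present, so TemR is active.
LomR is constitutively active in this strain.
With repressor LomR bound, *orvP* is not transcribed.
So OrvP is not produced.
ppGpp is present, so KepL is active.
Activator KepL is present, so *kepT* is transcribed.
So KepT is produced and active.
With repressor KepT bound, *gixC* is not transcribed.
So GixC is not produced.
Glyoxylate is present, so JalC is inactive.
With no repressor bound, *velZ* is transcribed.
So VelZ is produced and active.
cAMP is absent, so BexR is inactive.
Required activator BexR is absent, so *vorT* is not transcribed.
So VorT is not produced.
Diaminopimelate is absent, so KosL is inactive.
Required activator KosL is absent, so *zorA* is not transcribed.
So ZorA is not produced.
With no repressor bound, *haxA* is transcribed.
So HaxA is produced and active.
Co²⁺ is absent, so OxaK is inactive.
Activator HaxA is present, so *sovV* is transcribed.
So SovV is produced and active.
Activator VelZ is present, so *qilC* is transcribed.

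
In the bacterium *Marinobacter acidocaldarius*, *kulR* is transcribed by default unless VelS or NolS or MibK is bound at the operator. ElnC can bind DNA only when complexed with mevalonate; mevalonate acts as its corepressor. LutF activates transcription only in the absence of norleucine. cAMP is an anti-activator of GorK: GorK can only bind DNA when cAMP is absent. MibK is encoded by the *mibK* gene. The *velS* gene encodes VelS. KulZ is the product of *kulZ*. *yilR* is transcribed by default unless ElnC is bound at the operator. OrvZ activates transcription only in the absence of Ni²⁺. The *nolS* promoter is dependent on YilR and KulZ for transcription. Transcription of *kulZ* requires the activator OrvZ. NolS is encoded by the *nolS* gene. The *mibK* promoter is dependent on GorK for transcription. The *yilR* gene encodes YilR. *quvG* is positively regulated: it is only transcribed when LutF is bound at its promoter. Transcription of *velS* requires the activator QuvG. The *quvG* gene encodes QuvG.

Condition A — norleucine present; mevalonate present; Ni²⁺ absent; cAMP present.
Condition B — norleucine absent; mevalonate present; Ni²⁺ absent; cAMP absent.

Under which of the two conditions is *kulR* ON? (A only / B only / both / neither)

A only

Condition A:
Norleucine is present, so LutF is inactive.
Required activator LutF is absent, so *quvG* is not transcribed.
So QuvG is not produced.
Required activator QuvG is absent, so *velS* is not transcribed.
So VelS is not produced.
Mevalonate is present, so ElnC is active.
With repressor ElnC bound, *yilR* is not transcribed.
So YilR is not produced.
Ni²⁺ is absent, so OrvZ is active.
No repressor is bound and OrvZ is active, so *kulZ* is transcribed.
So KulZ is produced and active.
Required activator YilR is absent, so *nolS* is not transcribed.
So NolS is not produced.
cAMP is present, so GorK is inactive.
Required activator GorK is absent, so *mibK* is not transcribed.
So MibK is not produced.
With no repressor bound, *kulR* is transcribed.
→ *kulR* is ON in A.
Condition B:
Norleucine is absent, so LutF is active.
No repressor is bound and LutF is active, so *quvG* is transcribed.
So QuvG is produced and active.
No repressor is bound and QuvG is active, so *velS* is transcribed.
So VelS is produced and active.
Mevalonate is present, so ElnC is active.
With repressor ElnC bound, *yilR* is not transcribed.
So YilR is not produced.
Ni²⁺ is absent, so OrvZ is active.
No repressor is bound and OrvZ is active, so *kulZ* is transcribed.
So KulZ is produced and active.
Required activator YilR is absent, so *nolS* is not transcribed.
So NolS is not produced.
cAMP is absent, so GorK is active.
No repressor is bound and GorK is active, so *mibK* is transcribed.
So MibK is produced and active.
With repressor VelS bound, *kulR* is not transcribed.
→ *kulR* is OFF in B.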